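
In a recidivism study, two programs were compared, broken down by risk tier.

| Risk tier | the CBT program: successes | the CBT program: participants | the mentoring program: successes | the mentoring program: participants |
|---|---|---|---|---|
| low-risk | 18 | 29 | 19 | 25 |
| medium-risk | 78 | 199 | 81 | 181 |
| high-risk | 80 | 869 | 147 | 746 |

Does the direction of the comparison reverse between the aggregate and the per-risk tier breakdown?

No

Low-risk: the CBT program 18/29 = 62.1%, the mentoring program 19/25 = 76.0% → the mentoring program
Medium-risk: the CBT program 78/199 = 39.2%, the mentoring program 81/181 = 44.8% → the mentoring program
High-risk: the CBT program 80/869 = 9.2%, the mentoring program 147/746 = 19.7% → the mentoring program
Overall: the CBT program 176/1097 = 16.0%, the mentoring program 247/952 = 25.9% → the mentoring program
The mentoring program wins overall and in every risk group — no reversal.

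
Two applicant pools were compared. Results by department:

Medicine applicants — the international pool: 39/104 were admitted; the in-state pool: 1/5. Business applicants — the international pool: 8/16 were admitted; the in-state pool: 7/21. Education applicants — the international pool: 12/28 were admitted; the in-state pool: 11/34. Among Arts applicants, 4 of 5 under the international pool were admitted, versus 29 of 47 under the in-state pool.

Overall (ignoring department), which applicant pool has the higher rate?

the in-state pool

Medicine: the international pool 39/104 = 37.5%, the in-state pool 1/5 = 20.0% → the international pool
Business: the international pool 8/16 = 50.0%, the in-state pool 7/21 = 33.3% → the international pool
Education: the international pool 12/28 = 42.9%, the in-state pool 11/34 = 32.4% → the international pool
Arts: the international pool 4/5 = 80.0%, the in-state pool 29/47 = 61.7% → the international pool
Overall: the international pool 63/153 = 41.2%, the in-state pool 48/107 = 44.9% → the in-state pool
(The international pool wins every department group but the in-state pool wins overall — the international pool's applicants skew toward the low-rate Medicine group.)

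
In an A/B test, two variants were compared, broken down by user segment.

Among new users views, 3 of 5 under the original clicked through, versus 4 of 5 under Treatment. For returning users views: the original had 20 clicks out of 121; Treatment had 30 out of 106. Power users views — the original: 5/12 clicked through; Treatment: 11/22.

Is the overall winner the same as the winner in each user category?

Yes

New users: the original 3/5 = 60.0%, Treatment 4/5 = 80.0% → Treatment
Returning users: the original 20/121 = 16.5%, Treatment 30/106 = 28.3% → Treatment
Power users: the original 5/12 = 41.7%, Treatment 11/22 = 50.0% → Treatment
Overall: the original 28/138 = 20.3%, Treatment 45/133 = 33.8% → Treatment
Treatment wins overall and in every user group — no reversal.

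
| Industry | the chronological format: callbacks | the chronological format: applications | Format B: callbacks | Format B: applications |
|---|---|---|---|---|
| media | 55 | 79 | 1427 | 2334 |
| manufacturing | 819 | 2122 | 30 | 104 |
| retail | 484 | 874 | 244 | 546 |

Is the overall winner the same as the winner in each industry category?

Media: the chronological format 55/79 = 69.6%, Format B 1427/2334 = 61.1% → the chronological format
Manufacturing: the chronological format 819/2122 = 38.6%, Format B 30/104 = 28.8% → the chronological format
Retail: the chronological format 484/874 = 55.4%, Format B 244/546 = 44.7% → the chronological format
Overall: the chronological format 1358/3075 = 44.2%, Format B 1701/2984 = 57.0% → Format B
The chronological format wins each industry group but Format B wins overall — the comparison reverses. The chronological format's applications skew toward manufacturing, which has a lower base rate.

No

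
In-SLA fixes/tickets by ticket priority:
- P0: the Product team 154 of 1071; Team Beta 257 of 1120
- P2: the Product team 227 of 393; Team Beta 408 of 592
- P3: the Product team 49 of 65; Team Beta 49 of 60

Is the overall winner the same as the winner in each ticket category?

Yes

P0: the Product team 154/1071 = 14.4%, Team Beta 257/1120 = 22.9% → Team Beta
P2: the Product team 227/393 = 57.8%, Team Beta 408/592 = 68.9% → Team Beta
P3: the Product team 49/65 = 75.4%, Team Beta 49/60 = 81.7% → Team Beta
Overall: the Product team 430/1529 = 28.1%, Team Beta 714/1772 = 40.3% → Team Beta
Team Beta wins overall and in every ticket group — no reversal.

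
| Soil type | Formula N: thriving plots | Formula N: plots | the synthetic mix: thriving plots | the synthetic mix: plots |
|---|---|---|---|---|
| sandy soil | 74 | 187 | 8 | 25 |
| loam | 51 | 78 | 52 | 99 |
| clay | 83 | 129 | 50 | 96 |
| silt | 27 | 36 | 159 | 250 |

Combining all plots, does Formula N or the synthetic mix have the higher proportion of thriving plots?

Sandy soil: Formula N 74/187 = 39.6%, the synthetic mix 8/25 = 32.0% → Formula N
Loam: Formula N 51/78 = 65.4%, the synthetic mix 52/99 = 52.5% → Formula N
Clay: Formula N 83/129 = 64.3%, the synthetic mix 50/96 = 52.1% → Formula N
Silt: Formula N 27/36 = 75.0%, the synthetic mix 159/250 = 63.6% → Formula N
Overall: Formula N 235/430 = 54.7%, the synthetic mix 269/470 = 57.2% → the synthetic mix
(Formula N wins every soil group but the synthetic mix wins overall — Formula N's plots skew toward the low-rate sandy soil group.)

the synthetic mix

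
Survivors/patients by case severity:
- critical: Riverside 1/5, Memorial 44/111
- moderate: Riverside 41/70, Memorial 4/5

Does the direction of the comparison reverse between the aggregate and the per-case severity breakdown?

Critical: Riverside 1/5 = 20.0%, Memorial 44/111 = 39.6% → Memorial
Moderate: Riverside 41/70 = 58.6%, Memorial 4/5 = 80.0% → Memorial
Overall: Riverside 42/75 = 56.0%, Memorial 48/116 = 41.4% → Riverside
Memorial wins each case group but Riverside wins overall — the comparison reverses. Memorial's patients skew toward critical, which has a lower base rate.

Yes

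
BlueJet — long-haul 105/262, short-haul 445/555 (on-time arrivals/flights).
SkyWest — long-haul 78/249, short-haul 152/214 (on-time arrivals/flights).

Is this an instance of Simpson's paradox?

Long-haul: BlueJet 105/262 = 40.1%, SkyWest 78/249 = 31.3% → BlueJet
Short-haul: BlueJet 445/555 = 80.2%, SkyWest 152/214 = 71.0% → BlueJet
Overall: BlueJet 550/817 = 67.3%, SkyWest 230/463 = 49.7% → BlueJet
BlueJet wins overall and in every route group — no reversal.

No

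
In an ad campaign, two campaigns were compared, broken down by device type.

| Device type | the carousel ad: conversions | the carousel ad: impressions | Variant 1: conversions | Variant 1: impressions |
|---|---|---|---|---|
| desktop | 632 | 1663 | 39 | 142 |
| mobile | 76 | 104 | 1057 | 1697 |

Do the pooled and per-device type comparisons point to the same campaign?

No

Desktop: the carousel ad 632/1663 = 38.0%, Variant 1 39/142 = 27.5% → the carousel ad
Mobile: the carousel ad 76/104 = 73.1%, Variant 1 1057/1697 = 62.3% → the carousel ad
Overall: the carousel ad 708/1767 = 40.1%, Variant 1 1096/1839 = 59.6% → Variant 1
The carousel ad wins each device group but Variant 1 wins overall — the comparison reverses. The carousel ad's impressions skew toward desktop, which has a lower base rate.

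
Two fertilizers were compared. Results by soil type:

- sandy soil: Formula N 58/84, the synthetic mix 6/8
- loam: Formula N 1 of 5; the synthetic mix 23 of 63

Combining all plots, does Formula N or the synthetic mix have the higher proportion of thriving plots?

Sandy soil: Formula N 58/84 = 69.0%, the synthetic mix 6/8 = 75.0% → the synthetic mix
Loam: Formula N 1/5 = 20.0%, the synthetic mix 23/63 = 36.5% → the synthetic mix
Overall: Formula N 59/89 = 66.3%, the synthetic mix 29/71 = 40.8% → Formula N
(The synthetic mix wins every soil group but Formula N wins overall — the synthetic mix's plots skew toward the low-rate loam group.)

Formula N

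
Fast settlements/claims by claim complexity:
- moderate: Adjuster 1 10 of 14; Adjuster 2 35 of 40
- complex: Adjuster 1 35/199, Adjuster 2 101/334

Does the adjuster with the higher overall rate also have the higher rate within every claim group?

Yes

Moderate: Adjuster 1 10/14 = 71.4%, Adjuster 2 35/40 = 87.5% → Adjuster 2
Complex: Adjuster 1 35/199 = 17.6%, Adjuster 2 101/334 = 30.2% → Adjuster 2
Overall: Adjuster 1 45/213 = 21.1%, Adjuster 2 136/374 = 36.4% → Adjuster 2
Adjuster 2 wins overall and in every claim group — no reversal.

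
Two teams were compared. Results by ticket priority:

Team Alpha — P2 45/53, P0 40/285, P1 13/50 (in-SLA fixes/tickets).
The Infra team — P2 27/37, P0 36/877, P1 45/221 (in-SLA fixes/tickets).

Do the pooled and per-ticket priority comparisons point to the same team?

P2: Team Alpha 45/53 = 84.9%, the Infra team 27/37 = 73.0% → Team Alpha
P0: Team Alpha 40/285 = 14.0%, the Infra team 36/877 = 4.1% → Team Alpha
P1: Team Alpha 13/50 = 26.0%, the Infra team 45/221 = 20.4% → Team Alpha
Overall: Team Alpha 98/388 = 25.3%, the Infra team 108/1135 = 9.5% → Team Alpha
Team Alpha wins overall and in every ticket group — no reversal.

Yes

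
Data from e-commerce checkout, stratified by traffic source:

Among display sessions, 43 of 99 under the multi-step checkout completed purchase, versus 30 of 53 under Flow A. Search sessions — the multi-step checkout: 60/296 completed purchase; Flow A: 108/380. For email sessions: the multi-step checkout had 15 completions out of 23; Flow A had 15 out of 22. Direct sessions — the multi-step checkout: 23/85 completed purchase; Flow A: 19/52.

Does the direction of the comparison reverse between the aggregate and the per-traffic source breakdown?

No

Display: the multi-step checkout 43/99 = 43.4%, Flow A 30/53 = 56.6% → Flow A
Search: the multi-step checkout 60/296 = 20.3%, Flow A 108/380 = 28.4% → Flow A
Email: the multi-step checkout 15/23 = 65.2%, Flow A 15/22 = 68.2% → Flow A
Direct: the multi-step checkout 23/85 = 27.1%, Flow A 19/52 = 36.5% → Flow A
Overall: the multi-step checkout 141/503 = 28.0%, Flow A 172/507 = 33.9% → Flow A
Flow A wins overall and in every traffic group — no reversal.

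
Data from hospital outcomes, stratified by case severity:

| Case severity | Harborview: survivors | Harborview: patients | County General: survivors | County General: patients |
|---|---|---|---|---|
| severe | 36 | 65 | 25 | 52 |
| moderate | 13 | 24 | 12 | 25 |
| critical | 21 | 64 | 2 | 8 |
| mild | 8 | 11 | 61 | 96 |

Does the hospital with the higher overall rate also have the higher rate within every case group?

Severe: Harborview 36/65 = 55.4%, County General 25/52 = 48.1% → Harborview
Moderate: Harborview 13/24 = 54.2%, County General 12/25 = 48.0% → Harborview
Critical: Harborview 21/64 = 32.8%, County General 2/8 = 25.0% → Harborview
Mild: Harborview 8/11 = 72.7%, County General 61/96 = 63.5% → Harborview
Overall: Harborview 78/164 = 47.6%, County General 100/181 = 55.2% → County General
Harborview wins each case group but County General wins overall — the comparison reverses. Harborview's patients skew toward critical, which has a lower base rate.

No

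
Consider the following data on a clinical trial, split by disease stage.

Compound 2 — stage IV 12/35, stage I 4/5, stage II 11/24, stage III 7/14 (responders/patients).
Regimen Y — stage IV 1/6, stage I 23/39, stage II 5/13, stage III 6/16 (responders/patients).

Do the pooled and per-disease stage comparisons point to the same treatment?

No

Stage IV: Compound 2 12/35 = 34.3%, Regimen Y 1/6 = 16.7% → Compound 2
Stage I: Compound 2 4/5 = 80.0%, Regimen Y 23/39 = 59.0% → Compound 2
Stage II: Compound 2 11/24 = 45.8%, Regimen Y 5/13 = 38.5% → Compound 2
Stage III: Compound 2 7/14 = 50.0%, Regimen Y 6/16 = 37.5% → Compound 2
Overall: Compound 2 34/78 = 43.6%, Regimen Y 35/74 = 47.3% → Regimen Y
Compound 2 wins each disease group but Regimen Y wins overall — the comparison reverses. Compound 2's patients skew toward stage IV, which has a lower base rate.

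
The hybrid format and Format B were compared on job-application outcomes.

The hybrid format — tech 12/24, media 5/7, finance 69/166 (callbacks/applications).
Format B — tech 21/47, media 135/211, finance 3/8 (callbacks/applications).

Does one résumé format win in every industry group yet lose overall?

Yes

Tech: the hybrid format 12/24 = 50.0%, Format B 21/47 = 44.7% → the hybrid format
Media: the hybrid format 5/7 = 71.4%, Format B 135/211 = 64.0% → the hybrid format
Finance: the hybrid format 69/166 = 41.6%, Format B 3/8 = 37.5% → the hybrid format
Overall: the hybrid format 86/197 = 43.7%, Format B 159/266 = 59.8% → Format B
The hybrid format wins each industry group but Format B wins overall — the comparison reverses. The hybrid format's applications skew toward finance, which has a lower base rate.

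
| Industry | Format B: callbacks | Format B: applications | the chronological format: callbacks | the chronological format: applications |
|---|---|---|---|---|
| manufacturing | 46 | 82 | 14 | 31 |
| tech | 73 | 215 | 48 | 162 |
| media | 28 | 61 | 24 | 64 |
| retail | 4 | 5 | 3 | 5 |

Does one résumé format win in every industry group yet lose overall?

No

Manufacturing: Format B 46/82 = 56.1%, the chronological format 14/31 = 45.2% → Format B
Tech: Format B 73/215 = 34.0%, the chronological format 48/162 = 29.6% → Format B
Media: Format B 28/61 = 45.9%, the chronological format 24/64 = 37.5% → Format B
Retail: Format B 4/5 = 80.0%, the chronological format 3/5 = 60.0% → Format B
Overall: Format B 151/363 = 41.6%, the chronological format 89/262 = 34.0% → Format B
Format B wins overall and in every industry group — no reversal.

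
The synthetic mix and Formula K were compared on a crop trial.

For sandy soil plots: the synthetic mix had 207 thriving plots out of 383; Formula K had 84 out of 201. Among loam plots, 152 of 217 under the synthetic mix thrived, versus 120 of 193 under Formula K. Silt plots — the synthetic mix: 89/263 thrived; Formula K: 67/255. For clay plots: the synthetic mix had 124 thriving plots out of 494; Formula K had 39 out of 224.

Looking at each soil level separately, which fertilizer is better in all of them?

the synthetic mix

Sandy soil: the synthetic mix 207/383 = 54.0%, Formula K 84/201 = 41.8% → the synthetic mix
Loam: the synthetic mix 152/217 = 70.0%, Formula K 120/193 = 62.2% → the synthetic mix
Silt: the synthetic mix 89/263 = 33.8%, Formula K 67/255 = 26.3% → the synthetic mix
Clay: the synthetic mix 124/494 = 25.1%, Formula K 39/224 = 17.4% → the synthetic mix
The synthetic mix has the higher rate in all 4 groups.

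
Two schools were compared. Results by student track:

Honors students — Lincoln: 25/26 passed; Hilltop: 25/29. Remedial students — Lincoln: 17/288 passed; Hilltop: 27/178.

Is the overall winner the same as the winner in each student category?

No

Honors: Lincoln 25/26 = 96.2%, Hilltop 25/29 = 86.2% → Lincoln
Remedial: Lincoln 17/288 = 5.9%, Hilltop 27/178 = 15.2% → Hilltop
Overall: Lincoln 42/314 = 13.4%, Hilltop 52/207 = 25.1% → Hilltop
Neither sweeps: Lincoln wins 1 of 2 groups, Hilltop wins 1. Hilltop wins overall but not every group — no Simpson reversal.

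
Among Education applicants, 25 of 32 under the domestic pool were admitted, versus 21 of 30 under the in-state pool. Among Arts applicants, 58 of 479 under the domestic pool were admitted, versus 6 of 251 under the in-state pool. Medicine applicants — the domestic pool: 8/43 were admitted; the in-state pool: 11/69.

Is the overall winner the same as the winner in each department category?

Education: the domestic pool 25/32 = 78.1%, the in-state pool 21/30 = 70.0% → the domestic pool
Arts: the domestic pool 58/479 = 12.1%, the in-state pool 6/251 = 2.4% → the domestic pool
Medicine: the domestic pool 8/43 = 18.6%, the in-state pool 11/69 = 15.9% → the domestic pool
Overall: the domestic pool 91/554 = 16.4%, the in-state pool 38/350 = 10.9% → the domestic pool
The domestic pool wins overall and in every department group — no reversal.

Yes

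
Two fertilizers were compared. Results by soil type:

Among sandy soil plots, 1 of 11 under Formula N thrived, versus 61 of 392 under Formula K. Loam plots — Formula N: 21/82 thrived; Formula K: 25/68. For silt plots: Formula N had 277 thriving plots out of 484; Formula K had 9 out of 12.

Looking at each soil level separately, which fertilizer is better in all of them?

Sandy soil: Formula N 1/11 = 9.1%, Formula K 61/392 = 15.6% → Formula K
Loam: Formula N 21/82 = 25.6%, Formula K 25/68 = 36.8% → Formula K
Silt: Formula N 277/484 = 57.2%, Formula K 9/12 = 75.0% → Formula K
Formula K has the higher rate in all 3 groups.

Formula K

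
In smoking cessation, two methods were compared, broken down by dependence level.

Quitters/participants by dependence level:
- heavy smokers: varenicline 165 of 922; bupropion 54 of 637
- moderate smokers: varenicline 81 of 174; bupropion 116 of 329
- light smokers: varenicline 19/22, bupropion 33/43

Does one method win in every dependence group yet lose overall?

Heavy smokers: varenicline 165/922 = 17.9%, bupropion 54/637 = 8.5% → varenicline
Moderate smokers: varenicline 81/174 = 46.6%, bupropion 116/329 = 35.3% → varenicline
Light smokers: varenicline 19/22 = 86.4%, bupropion 33/43 = 76.7% → varenicline
Overall: varenicline 265/1118 = 23.7%, bupropion 203/1009 = 20.1% → varenicline
Varenicline wins overall and in every dependence group — no reversal.

No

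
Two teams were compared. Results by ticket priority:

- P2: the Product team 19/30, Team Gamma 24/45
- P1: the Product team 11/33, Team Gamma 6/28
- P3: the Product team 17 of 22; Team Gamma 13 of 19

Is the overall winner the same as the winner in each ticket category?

Yes

P2: the Product team 19/30 = 63.3%, Team Gamma 24/45 = 53.3% → the Product team
P1: the Product team 11/33 = 33.3%, Team Gamma 6/28 = 21.4% → the Product team
P3: the Product team 17/22 = 77.3%, Team Gamma 13/19 = 68.4% → the Product team
Overall: the Product team 47/85 = 55.3%, Team Gamma 43/92 = 46.7% → the Product team
The Product team wins overall and in every ticket group — no reversal.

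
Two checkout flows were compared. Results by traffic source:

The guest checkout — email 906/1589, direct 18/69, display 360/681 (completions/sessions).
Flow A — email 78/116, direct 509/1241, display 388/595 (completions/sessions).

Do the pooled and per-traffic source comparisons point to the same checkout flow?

No

Email: the guest checkout 906/1589 = 57.0%, Flow A 78/116 = 67.2% → Flow A
Direct: the guest checkout 18/69 = 26.1%, Flow A 509/1241 = 41.0% → Flow A
Display: the guest checkout 360/681 = 52.9%, Flow A 388/595 = 65.2% → Flow A
Overall: the guest checkout 1284/2339 = 54.9%, Flow A 975/1952 = 49.9% → the guest checkout
Flow A wins each traffic group but the guest checkout wins overall — the comparison reverses. Flow A's sessions skew toward direct, which has a lower base rate.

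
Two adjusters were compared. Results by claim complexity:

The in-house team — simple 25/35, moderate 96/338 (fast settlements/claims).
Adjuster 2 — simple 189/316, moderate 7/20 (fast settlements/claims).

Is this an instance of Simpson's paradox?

No

Simple: the in-house team 25/35 = 71.4%, Adjuster 2 189/316 = 59.8% → the in-house team
Moderate: the in-house team 96/338 = 28.4%, Adjuster 2 7/20 = 35.0% → Adjuster 2
Overall: the in-house team 121/373 = 32.4%, Adjuster 2 196/336 = 58.3% → Adjuster 2
Neither sweeps: the in-house team wins 1 of 2 groups, Adjuster 2 wins 1. Adjuster 2 wins overall but not every group — no Simpson reversal.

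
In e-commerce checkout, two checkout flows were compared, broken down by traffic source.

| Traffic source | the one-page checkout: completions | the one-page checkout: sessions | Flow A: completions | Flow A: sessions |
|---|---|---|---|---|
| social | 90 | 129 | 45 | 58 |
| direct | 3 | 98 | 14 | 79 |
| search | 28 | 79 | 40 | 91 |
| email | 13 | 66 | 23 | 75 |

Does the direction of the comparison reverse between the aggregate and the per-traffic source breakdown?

No

Social: the one-page checkout 90/129 = 69.8%, Flow A 45/58 = 77.6% → Flow A
Direct: the one-page checkout 3/98 = 3.1%, Flow A 14/79 = 17.7% → Flow A
Search: the one-page checkout 28/79 = 35.4%, Flow A 40/91 = 44.0% → Flow A
Email: the one-page checkout 13/66 = 19.7%, Flow A 23/75 = 30.7% → Flow A
Overall: the one-page checkout 134/372 = 36.0%, Flow A 122/303 = 40.3% → Flow A
Flow A wins overall and in every traffic group — no reversal.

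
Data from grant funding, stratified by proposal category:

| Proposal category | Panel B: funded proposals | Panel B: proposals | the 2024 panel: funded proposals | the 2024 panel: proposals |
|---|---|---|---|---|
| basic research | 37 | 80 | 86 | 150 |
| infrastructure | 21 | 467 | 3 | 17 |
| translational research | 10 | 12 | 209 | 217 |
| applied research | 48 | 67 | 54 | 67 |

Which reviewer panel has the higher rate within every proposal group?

Basic research: Panel B 37/80 = 46.2%, the 2024 panel 86/150 = 57.3% → the 2024 panel
Infrastructure: Panel B 21/467 = 4.5%, the 2024 panel 3/17 = 17.6% → the 2024 panel
Translational research: Panel B 10/12 = 83.3%, the 2024 panel 209/217 = 96.3% → the 2024 panel
Applied research: Panel B 48/67 = 71.6%, the 2024 panel 54/67 = 80.6% → the 2024 panel
The 2024 panel has the higher rate in all 4 groups.

the 2024 panel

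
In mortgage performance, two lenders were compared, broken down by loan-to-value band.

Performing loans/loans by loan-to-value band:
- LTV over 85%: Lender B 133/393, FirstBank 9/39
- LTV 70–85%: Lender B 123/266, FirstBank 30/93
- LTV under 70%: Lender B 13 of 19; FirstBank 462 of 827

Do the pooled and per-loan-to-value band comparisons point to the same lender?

No

LTV over 85%: Lender B 133/393 = 33.8%, FirstBank 9/39 = 23.1% → Lender B
LTV 70–85%: Lender B 123/266 = 46.2%, FirstBank 30/93 = 32.3% → Lender B
LTV under 70%: Lender B 13/19 = 68.4%, FirstBank 462/827 = 55.9% → Lender B
Overall: Lender B 269/678 = 39.7%, FirstBank 501/959 = 52.2% → FirstBank
Lender B wins each loan-to-value group but FirstBank wins overall — the comparison reverses. Lender B's loans skew toward LTV over 85%, which has a lower base rate.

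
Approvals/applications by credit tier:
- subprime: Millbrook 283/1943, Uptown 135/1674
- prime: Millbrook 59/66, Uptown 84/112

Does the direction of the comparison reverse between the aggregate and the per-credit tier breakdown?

Subprime: Millbrook 283/1943 = 14.6%, Uptown 135/1674 = 8.1% → Millbrook
Prime: Millbrook 59/66 = 89.4%, Uptown 84/112 = 75.0% → Millbrook
Overall: Millbrook 342/2009 = 17.0%, Uptown 219/1786 = 12.3% → Millbrook
Millbrook wins overall and in every credit group — no reversal.

No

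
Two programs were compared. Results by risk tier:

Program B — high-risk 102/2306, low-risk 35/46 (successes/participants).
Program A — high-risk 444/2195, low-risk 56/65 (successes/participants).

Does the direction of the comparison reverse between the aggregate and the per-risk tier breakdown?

High-risk: Program B 102/2306 = 4.4%, Program A 444/2195 = 20.2% → Program A
Low-risk: Program B 35/46 = 76.1%, Program A 56/65 = 86.2% → Program A
Overall: Program B 137/2352 = 5.8%, Program A 500/2260 = 22.1% → Program A
Program A wins overall and in every risk group — no reversal.

No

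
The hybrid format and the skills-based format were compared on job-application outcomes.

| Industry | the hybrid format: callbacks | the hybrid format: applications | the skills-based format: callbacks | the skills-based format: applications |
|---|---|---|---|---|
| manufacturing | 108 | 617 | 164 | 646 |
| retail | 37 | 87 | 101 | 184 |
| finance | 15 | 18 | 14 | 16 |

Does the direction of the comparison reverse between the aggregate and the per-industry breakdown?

No

Manufacturing: the hybrid format 108/617 = 17.5%, the skills-based format 164/646 = 25.4% → the skills-based format
Retail: the hybrid format 37/87 = 42.5%, the skills-based format 101/184 = 54.9% → the skills-based format
Finance: the hybrid format 15/18 = 83.3%, the skills-based format 14/16 = 87.5% → the skills-based format
Overall: the hybrid format 160/722 = 22.2%, the skills-based format 279/846 = 33.0% → the skills-based format
The skills-based format wins overall and in every industry group — no reversal.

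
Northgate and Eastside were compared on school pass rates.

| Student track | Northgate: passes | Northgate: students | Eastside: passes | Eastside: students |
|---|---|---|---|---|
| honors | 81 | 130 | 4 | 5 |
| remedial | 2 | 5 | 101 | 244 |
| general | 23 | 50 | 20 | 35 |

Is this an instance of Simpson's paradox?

Honors: Northgate 81/130 = 62.3%, Eastside 4/5 = 80.0% → Eastside
Remedial: Northgate 2/5 = 40.0%, Eastside 101/244 = 41.4% → Eastside
General: Northgate 23/50 = 46.0%, Eastside 20/35 = 57.1% → Eastside
Overall: Northgate 106/185 = 57.3%, Eastside 125/284 = 44.0% → Northgate
Eastside wins each student group but Northgate wins overall — the comparison reverses. Eastside's students skew toward remedial, which has a lower base rate.

Yes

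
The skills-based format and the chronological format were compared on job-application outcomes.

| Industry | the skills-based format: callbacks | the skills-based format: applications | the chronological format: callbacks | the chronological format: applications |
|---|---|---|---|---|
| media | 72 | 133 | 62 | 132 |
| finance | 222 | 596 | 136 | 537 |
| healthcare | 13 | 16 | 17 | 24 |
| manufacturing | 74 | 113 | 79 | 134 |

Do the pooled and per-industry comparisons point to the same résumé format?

Media: the skills-based format 72/133 = 54.1%, the chronological format 62/132 = 47.0% → the skills-based format
Finance: the skills-based format 222/596 = 37.2%, the chronological format 136/537 = 25.3% → the skills-based format
Healthcare: the skills-based format 13/16 = 81.2%, the chronological format 17/24 = 70.8% → the skills-based format
Manufacturing: the skills-based format 74/113 = 65.5%, the chronological format 79/134 = 59.0% → the skills-based format
Overall: the skills-based format 381/858 = 44.4%, the chronological format 294/827 = 35.6% → the skills-based format
The skills-based format wins overall and in every industry group — no reversal.

Yes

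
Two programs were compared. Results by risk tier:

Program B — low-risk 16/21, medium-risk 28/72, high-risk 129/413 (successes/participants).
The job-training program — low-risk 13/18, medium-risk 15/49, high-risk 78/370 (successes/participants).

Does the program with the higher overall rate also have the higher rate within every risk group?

Yes

Low-risk: Program B 16/21 = 76.2%, the job-training program 13/18 = 72.2% → Program B
Medium-risk: Program B 28/72 = 38.9%, the job-training program 15/49 = 30.6% → Program B
High-risk: Program B 129/413 = 31.2%, the job-training program 78/370 = 21.1% → Program B
Overall: Program B 173/506 = 34.2%, the job-training program 106/437 = 24.3% → Program B
Program B wins overall and in every risk group — no reversal.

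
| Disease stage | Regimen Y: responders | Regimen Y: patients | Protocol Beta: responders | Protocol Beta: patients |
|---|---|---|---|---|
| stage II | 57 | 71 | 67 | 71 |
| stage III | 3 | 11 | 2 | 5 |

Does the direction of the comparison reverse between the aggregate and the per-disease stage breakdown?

No

Stage II: Regimen Y 57/71 = 80.3%, Protocol Beta 67/71 = 94.4% → Protocol Beta
Stage III: Regimen Y 3/11 = 27.3%, Protocol Beta 2/5 = 40.0% → Protocol Beta
Overall: Regimen Y 60/82 = 73.2%, Protocol Beta 69/76 = 90.8% → Protocol Beta
Protocol Beta wins overall and in every disease group — no reversal.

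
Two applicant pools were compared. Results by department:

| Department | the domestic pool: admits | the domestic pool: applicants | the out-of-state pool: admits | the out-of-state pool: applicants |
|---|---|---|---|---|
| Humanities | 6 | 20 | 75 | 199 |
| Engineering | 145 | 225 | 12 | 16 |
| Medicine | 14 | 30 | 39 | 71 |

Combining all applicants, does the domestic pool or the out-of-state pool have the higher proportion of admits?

the domestic pool

Humanities: the domestic pool 6/20 = 30.0%, the out-of-state pool 75/199 = 37.7% → the out-of-state pool
Engineering: the domestic pool 145/225 = 64.4%, the out-of-state pool 12/16 = 75.0% → the out-of-state pool
Medicine: the domestic pool 14/30 = 46.7%, the out-of-state pool 39/71 = 54.9% → the out-of-state pool
Overall: the domestic pool 165/275 = 60.0%, the out-of-state pool 126/286 = 44.1% → the domestic pool
(The out-of-state pool wins every department group but the domestic pool wins overall — the out-of-state pool's applicants skew toward the low-rate Humanities group.)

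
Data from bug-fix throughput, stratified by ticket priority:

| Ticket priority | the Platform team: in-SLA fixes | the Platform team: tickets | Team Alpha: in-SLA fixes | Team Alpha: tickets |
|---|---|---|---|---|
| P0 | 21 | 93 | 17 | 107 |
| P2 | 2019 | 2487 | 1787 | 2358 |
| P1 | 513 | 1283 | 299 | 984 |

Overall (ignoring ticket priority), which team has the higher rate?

the Platform team

P0: the Platform team 21/93 = 22.6%, Team Alpha 17/107 = 15.9% → the Platform team
P2: the Platform team 2019/2487 = 81.2%, Team Alpha 1787/2358 = 75.8% → the Platform team
P1: the Platform team 513/1283 = 40.0%, Team Alpha 299/984 = 30.4% → the Platform team
Overall: the Platform team 2553/3863 = 66.1%, Team Alpha 2103/3449 = 61.0% → the Platform team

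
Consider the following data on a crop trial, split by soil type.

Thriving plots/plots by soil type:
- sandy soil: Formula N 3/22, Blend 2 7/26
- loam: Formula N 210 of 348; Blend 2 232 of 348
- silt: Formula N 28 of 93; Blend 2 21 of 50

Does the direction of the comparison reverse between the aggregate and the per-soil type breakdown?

Sandy soil: Formula N 3/22 = 13.6%, Blend 2 7/26 = 26.9% → Blend 2
Loam: Formula N 210/348 = 60.3%, Blend 2 232/348 = 66.7% → Blend 2
Silt: Formula N 28/93 = 30.1%, Blend 2 21/50 = 42.0% → Blend 2
Overall: Formula N 241/463 = 52.1%, Blend 2 260/424 = 61.3% → Blend 2
Blend 2 wins overall and in every soil group — no reversal.

No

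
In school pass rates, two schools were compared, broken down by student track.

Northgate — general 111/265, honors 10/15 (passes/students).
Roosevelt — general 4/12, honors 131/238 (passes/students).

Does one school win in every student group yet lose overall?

Yes

General: Northgate 111/265 = 41.9%, Roosevelt 4/12 = 33.3% → Northgate
Honors: Northgate 10/15 = 66.7%, Roosevelt 131/238 = 55.0% → Northgate
Overall: Northgate 121/280 = 43.2%, Roosevelt 135/250 = 54.0% → Roosevelt
Northgate wins each student group but Roosevelt wins overall — the comparison reverses. Northgate's students skew toward general, which has a lower base rate.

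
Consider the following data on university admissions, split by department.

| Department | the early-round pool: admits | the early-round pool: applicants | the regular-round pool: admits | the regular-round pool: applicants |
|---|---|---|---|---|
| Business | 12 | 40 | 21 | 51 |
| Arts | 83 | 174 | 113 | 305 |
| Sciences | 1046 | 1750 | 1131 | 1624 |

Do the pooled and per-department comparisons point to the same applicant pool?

Business: the early-round pool 12/40 = 30.0%, the regular-round pool 21/51 = 41.2% → the regular-round pool
Arts: the early-round pool 83/174 = 47.7%, the regular-round pool 113/305 = 37.0% → the early-round pool
Sciences: the early-round pool 1046/1750 = 59.8%, the regular-round pool 1131/1624 = 69.6% → the regular-round pool
Overall: the early-round pool 1141/1964 = 58.1%, the regular-round pool 1265/1980 = 63.9% → the regular-round pool
Neither sweeps: the early-round pool wins 1 of 3 groups, the regular-round pool wins 2. The regular-round pool wins overall but not every group — no Simpson reversal.

No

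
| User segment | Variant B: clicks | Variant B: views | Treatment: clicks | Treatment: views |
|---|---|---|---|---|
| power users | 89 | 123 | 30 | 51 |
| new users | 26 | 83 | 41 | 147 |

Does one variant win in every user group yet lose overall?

No

Power users: Variant B 89/123 = 72.4%, Treatment 30/51 = 58.8% → Variant B
New users: Variant B 26/83 = 31.3%, Treatment 41/147 = 27.9% → Variant B
Overall: Variant B 115/206 = 55.8%, Treatment 71/198 = 35.9% → Variant B
Variant B wins overall and in every user group — no reversal.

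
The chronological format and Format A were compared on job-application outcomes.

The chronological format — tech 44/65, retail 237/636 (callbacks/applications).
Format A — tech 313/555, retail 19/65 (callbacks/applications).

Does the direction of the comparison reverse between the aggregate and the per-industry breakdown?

Tech: the chronological format 44/65 = 67.7%, Format A 313/555 = 56.4% → the chronological format
Retail: the chronological format 237/636 = 37.3%, Format A 19/65 = 29.2% → the chronological format
Overall: the chronological format 281/701 = 40.1%, Format A 332/620 = 53.5% → Format A
The chronological format wins each industry group but Format A wins overall — the comparison reverses. The chronological format's applications skew toward retail, which has a lower base rate.

Yes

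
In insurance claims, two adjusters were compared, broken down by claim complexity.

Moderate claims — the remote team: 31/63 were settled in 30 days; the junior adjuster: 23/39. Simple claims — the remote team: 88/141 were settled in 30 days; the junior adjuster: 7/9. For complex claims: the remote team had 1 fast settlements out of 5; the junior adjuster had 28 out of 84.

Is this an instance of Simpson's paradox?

Moderate: the remote team 31/63 = 49.2%, the junior adjuster 23/39 = 59.0% → the junior adjuster
Simple: the remote team 88/141 = 62.4%, the junior adjuster 7/9 = 77.8% → the junior adjuster
Complex: the remote team 1/5 = 20.0%, the junior adjuster 28/84 = 33.3% → the junior adjuster
Overall: the remote team 120/209 = 57.4%, the junior adjuster 58/132 = 43.9% → the remote team
The junior adjuster wins each claim group but the remote team wins overall — the comparison reverses. The junior adjuster's claims skew toward complex, which has a lower base rate.

Yes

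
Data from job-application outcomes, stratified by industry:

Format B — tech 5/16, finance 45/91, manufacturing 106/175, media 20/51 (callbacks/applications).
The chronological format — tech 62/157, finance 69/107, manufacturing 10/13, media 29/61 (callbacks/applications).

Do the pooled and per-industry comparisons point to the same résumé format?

Tech: Format B 5/16 = 31.2%, the chronological format 62/157 = 39.5% → the chronological format
Finance: Format B 45/91 = 49.5%, the chronological format 69/107 = 64.5% → the chronological format
Manufacturing: Format B 106/175 = 60.6%, the chronological format 10/13 = 76.9% → the chronological format
Media: Format B 20/51 = 39.2%, the chronological format 29/61 = 47.5% → the chronological format
Overall: Format B 176/333 = 52.9%, the chronological format 170/338 = 50.3% → Format B
The chronological format wins each industry group but Format B wins overall — the comparison reverses. The chronological format's applications skew toward tech, which has a lower base rate.

No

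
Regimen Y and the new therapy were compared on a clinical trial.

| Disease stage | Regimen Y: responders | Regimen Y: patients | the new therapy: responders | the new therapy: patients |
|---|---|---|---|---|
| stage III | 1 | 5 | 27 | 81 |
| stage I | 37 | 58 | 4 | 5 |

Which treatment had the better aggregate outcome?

Stage III: Regimen Y 1/5 = 20.0%, the new therapy 27/81 = 33.3% → the new therapy
Stage I: Regimen Y 37/58 = 63.8%, the new therapy 4/5 = 80.0% → the new therapy
Overall: Regimen Y 38/63 = 60.3%, the new therapy 31/86 = 36.0% → Regimen Y
(The new therapy wins every disease group but Regimen Y wins overall — the new therapy's patients skew toward the low-rate stage III group.)

Regimen Y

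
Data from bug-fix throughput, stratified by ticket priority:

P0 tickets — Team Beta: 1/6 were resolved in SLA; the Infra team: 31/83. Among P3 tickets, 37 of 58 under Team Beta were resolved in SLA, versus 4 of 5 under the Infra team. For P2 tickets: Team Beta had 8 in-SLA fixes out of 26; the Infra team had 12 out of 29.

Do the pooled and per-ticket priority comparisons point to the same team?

No

P0: Team Beta 1/6 = 16.7%, the Infra team 31/83 = 37.3% → the Infra team
P3: Team Beta 37/58 = 63.8%, the Infra team 4/5 = 80.0% → the Infra team
P2: Team Beta 8/26 = 30.8%, the Infra team 12/29 = 41.4% → the Infra team
Overall: Team Beta 46/90 = 51.1%, the Infra team 47/117 = 40.2% → Team Beta
The Infra team wins each ticket group but Team Beta wins overall — the comparison reverses. The Infra team's tickets skew toward P0, which has a lower base rate.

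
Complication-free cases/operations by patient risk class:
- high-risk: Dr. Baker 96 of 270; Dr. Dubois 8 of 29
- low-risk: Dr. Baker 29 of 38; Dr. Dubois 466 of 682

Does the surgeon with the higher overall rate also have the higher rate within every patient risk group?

High-risk: Dr. Baker 96/270 = 35.6%, Dr. Dubois 8/29 = 27.6% → Dr. Baker
Low-risk: Dr. Baker 29/38 = 76.3%, Dr. Dubois 466/682 = 68.3% → Dr. Baker
Overall: Dr. Baker 125/308 = 40.6%, Dr. Dubois 474/711 = 66.7% → Dr. Dubois
Dr. Baker wins each patient risk group but Dr. Dubois wins overall — the comparison reverses. Dr. Baker's operations skew toward high-risk, which has a lower base rate.

No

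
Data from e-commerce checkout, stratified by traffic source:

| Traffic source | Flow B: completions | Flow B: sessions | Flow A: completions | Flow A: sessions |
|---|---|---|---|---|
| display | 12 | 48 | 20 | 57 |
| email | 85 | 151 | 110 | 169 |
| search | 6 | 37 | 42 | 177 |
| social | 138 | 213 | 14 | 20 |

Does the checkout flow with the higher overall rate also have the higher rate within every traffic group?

Display: Flow B 12/48 = 25.0%, Flow A 20/57 = 35.1% → Flow A
Email: Flow B 85/151 = 56.3%, Flow A 110/169 = 65.1% → Flow A
Search: Flow B 6/37 = 16.2%, Flow A 42/177 = 23.7% → Flow A
Social: Flow B 138/213 = 64.8%, Flow A 14/20 = 70.0% → Flow A
Overall: Flow B 241/449 = 53.7%, Flow A 186/423 = 44.0% → Flow B
Flow A wins each traffic group but Flow B wins overall — the comparison reverses. Flow A's sessions skew toward search, which has a lower base rate.

No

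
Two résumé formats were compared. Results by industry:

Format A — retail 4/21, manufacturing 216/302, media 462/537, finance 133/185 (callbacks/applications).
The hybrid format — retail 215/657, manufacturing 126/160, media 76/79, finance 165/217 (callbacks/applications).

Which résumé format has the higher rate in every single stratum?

Retail: Format A 4/21 = 19.0%, the hybrid format 215/657 = 32.7% → the hybrid format
Manufacturing: Format A 216/302 = 71.5%, the hybrid format 126/160 = 78.8% → the hybrid format
Media: Format A 462/537 = 86.0%, the hybrid format 76/79 = 96.2% → the hybrid format
Finance: Format A 133/185 = 71.9%, the hybrid format 165/217 = 76.0% → the hybrid format
The hybrid format has the higher rate in all 4 groups.

the hybrid format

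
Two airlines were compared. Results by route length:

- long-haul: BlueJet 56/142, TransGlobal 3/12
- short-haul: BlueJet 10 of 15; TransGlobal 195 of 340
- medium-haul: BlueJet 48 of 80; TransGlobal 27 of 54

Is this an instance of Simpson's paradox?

Long-haul: BlueJet 56/142 = 39.4%, TransGlobal 3/12 = 25.0% → BlueJet
Short-haul: BlueJet 10/15 = 66.7%, TransGlobal 195/340 = 57.4% → BlueJet
Medium-haul: BlueJet 48/80 = 60.0%, TransGlobal 27/54 = 50.0% → BlueJet
Overall: BlueJet 114/237 = 48.1%, TransGlobal 225/406 = 55.4% → TransGlobal
BlueJet wins each route group but TransGlobal wins overall — the comparison reverses. BlueJet's flights skew toward long-haul, which has a lower base rate.

Yes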